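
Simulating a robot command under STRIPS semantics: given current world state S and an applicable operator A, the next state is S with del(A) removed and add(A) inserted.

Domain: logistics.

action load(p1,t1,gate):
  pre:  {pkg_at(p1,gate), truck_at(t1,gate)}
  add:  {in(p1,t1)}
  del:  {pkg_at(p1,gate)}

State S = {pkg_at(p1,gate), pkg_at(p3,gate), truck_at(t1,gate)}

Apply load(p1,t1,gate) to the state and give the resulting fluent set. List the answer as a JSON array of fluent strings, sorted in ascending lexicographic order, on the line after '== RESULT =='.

Compute (S \ del) ∪ add:
  pre ⊆ S: {pkg_at(p1,gate), truck_at(t1,gate)} ⊆ S  — applicable
  S \ del = {pkg_at(p3,gate), truck_at(t1,gate)}
  ∪ add   = {in(p1,t1), pkg_at(p3,gate), truck_at(t1,gate)}

== RESULT ==
["in(p1,t1)", "pkg_at(p3,gate)", "truck_at(t1,gate)"]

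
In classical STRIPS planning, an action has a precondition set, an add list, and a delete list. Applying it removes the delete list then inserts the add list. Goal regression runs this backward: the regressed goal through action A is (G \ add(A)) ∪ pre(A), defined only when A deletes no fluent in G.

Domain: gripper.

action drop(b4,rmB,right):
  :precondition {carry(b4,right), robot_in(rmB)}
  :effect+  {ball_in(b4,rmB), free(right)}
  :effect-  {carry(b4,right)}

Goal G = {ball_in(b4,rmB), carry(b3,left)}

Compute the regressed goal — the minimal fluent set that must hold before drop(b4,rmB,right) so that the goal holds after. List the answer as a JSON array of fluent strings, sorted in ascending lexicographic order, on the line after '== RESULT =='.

Compute (G \ add) ∪ pre:
  G ∩ del = {}  (empty — regression defined)
  G \ add = {ball_in(b4,rmB), carry(b3,left)} \ {ball_in(b4,rmB), free(right)} = {carry(b3,left)}
  ∪ pre   = {carry(b3,left)} ∪ {carry(b4,right), robot_in(rmB)}
          = {carry(b3,left), carry(b4,right), robot_in(rmB)}

== RESULT ==
["carry(b3,left)", "carry(b4,right)", "robot_in(rmB)"]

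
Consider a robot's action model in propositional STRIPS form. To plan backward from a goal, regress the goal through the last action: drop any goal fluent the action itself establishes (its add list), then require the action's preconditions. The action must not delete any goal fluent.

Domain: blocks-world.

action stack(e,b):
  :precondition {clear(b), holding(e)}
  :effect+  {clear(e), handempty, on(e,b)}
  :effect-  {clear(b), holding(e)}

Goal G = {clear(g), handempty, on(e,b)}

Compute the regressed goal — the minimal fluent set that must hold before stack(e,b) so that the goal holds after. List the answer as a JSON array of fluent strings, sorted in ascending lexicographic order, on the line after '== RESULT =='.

Regress:
  G ∩ del = {}  (empty — regression defined)
  G \ add = {clear(g), handempty, on(e,b)} \ {clear(e), handempty, on(e,b)} = {clear(g)}
  ∪ pre   = {clear(g)} ∪ {clear(b), holding(e)}
          = {clear(b), clear(g), holding(e)}

== RESULT ==
["clear(b)", "clear(g)", "holding(e)"]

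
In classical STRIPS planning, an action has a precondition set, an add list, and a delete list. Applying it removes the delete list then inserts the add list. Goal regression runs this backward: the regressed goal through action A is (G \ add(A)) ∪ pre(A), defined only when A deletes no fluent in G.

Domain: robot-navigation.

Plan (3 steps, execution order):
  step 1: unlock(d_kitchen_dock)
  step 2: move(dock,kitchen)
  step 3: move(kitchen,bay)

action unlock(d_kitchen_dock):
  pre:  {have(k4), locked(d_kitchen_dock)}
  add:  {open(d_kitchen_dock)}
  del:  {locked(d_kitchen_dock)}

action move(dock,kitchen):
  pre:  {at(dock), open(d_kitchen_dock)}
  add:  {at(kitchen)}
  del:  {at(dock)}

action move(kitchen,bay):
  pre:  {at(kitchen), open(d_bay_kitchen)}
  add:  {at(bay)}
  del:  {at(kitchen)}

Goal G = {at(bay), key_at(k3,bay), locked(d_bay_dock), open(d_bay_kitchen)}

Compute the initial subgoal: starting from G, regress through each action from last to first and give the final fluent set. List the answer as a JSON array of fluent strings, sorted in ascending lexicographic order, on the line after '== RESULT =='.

Regress step by step:
  through step 3 (move(kitchen,bay)): drop {at(bay)}, keep {key_at(k3,bay), locked(d_bay_dock), open(d_bay_kitchen)}, require {at(kitchen), open(d_bay_kitchen)}
    → {at(kitchen), key_at(k3,bay), locked(d_bay_dock), open(d_bay_kitchen)}
  through step 2 (move(dock,kitchen)): drop {at(kitchen)}, keep {key_at(k3,bay), locked(d_bay_dock), open(d_bay_kitchen)}, require {at(dock), open(d_kitchen_dock)}
    → {at(dock), key_at(k3,bay), locked(d_bay_dock), open(d_bay_kitchen), open(d_kitchen_dock)}
  through step 1 (unlock(d_kitchen_dock)): drop {open(d_kitchen_dock)}, keep {at(dock), key_at(k3,bay), locked(d_bay_dock), open(d_bay_kitchen)}, require {have(k4), locked(d_kitchen_dock)}
    → {at(dock), have(k4), key_at(k3,bay), locked(d_bay_dock), locked(d_kitchen_dock), open(d_bay_kitchen)}

== RESULT ==
["at(dock)", "have(k4)", "key_at(k3,bay)", "locked(d_bay_dock)", "locked(d_kitchen_dock)", "open(d_bay_kitchen)"]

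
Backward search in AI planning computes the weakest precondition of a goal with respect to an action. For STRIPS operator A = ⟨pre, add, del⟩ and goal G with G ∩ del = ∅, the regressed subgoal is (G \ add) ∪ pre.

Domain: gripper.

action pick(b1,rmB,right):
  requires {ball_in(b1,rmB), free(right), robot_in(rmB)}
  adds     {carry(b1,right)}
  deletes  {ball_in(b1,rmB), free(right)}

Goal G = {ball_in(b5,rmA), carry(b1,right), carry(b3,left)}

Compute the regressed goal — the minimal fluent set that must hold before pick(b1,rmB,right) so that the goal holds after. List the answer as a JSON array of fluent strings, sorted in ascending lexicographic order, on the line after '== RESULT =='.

Regress:
  G ∩ del = {}  (empty — regression defined)
  G \ add = {ball_in(b5,rmA), carry(b1,right), carry(b3,left)} \ {carry(b1,right)} = {ball_in(b5,rmA), carry(b3,left)}
  ∪ pre   = {ball_in(b5,rmA), carry(b3,left)} ∪ {ball_in(b1,rmB), free(right), robot_in(rmB)}
          = {ball_in(b1,rmB), ball_in(b5,rmA), carry(b3,left), free(right), robot_in(rmB)}

== RESULT ==
["ball_in(b1,rmB)", "ball_in(b5,rmA)", "carry(b3,left)", "free(right)", "robot_in(rmB)"]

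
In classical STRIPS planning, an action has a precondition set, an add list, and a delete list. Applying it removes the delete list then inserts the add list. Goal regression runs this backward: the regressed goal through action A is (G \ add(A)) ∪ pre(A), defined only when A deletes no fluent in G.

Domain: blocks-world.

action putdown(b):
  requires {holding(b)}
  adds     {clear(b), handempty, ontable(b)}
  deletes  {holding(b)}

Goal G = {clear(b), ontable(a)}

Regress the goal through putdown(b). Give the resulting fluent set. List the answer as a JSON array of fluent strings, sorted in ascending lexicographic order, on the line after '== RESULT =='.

Regress:
  G ∩ del = {}  (empty — regression defined)
  G \ add = {clear(b), ontable(a)} \ {clear(b), handempty, ontable(b)} = {ontable(a)}
  ∪ pre   = {ontable(a)} ∪ {holding(b)}
          = {holding(b), ontable(a)}

== RESULT ==
["holding(b)", "ontable(a)"]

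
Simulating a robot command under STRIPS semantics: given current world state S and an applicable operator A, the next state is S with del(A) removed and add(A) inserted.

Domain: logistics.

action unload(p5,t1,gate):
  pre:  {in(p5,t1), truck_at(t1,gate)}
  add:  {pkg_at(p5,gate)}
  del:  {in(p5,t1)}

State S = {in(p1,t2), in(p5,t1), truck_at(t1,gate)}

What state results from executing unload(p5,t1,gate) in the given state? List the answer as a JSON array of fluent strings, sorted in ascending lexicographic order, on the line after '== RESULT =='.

Progress:
  pre ⊆ S: {in(p5,t1), truck_at(t1,gate)} ⊆ S  — applicable
  S \ del = {in(p1,t2), truck_at(t1,gate)}
  ∪ add   = {in(p1,t2), pkg_at(p5,gate), truck_at(t1,gate)}

== RESULT ==
["in(p1,t2)", "pkg_at(p5,gate)", "truck_at(t1,gate)"]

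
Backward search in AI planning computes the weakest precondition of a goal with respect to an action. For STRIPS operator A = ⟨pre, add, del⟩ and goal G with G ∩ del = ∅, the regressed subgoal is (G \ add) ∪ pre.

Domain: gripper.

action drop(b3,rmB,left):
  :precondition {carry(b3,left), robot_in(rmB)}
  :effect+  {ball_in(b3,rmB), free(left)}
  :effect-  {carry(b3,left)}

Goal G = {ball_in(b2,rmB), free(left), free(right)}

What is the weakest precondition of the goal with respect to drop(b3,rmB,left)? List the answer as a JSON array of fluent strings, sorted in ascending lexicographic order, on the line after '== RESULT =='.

Regress:
  G ∩ del = {}  (empty — regression defined)
  G \ add = {ball_in(b2,rmB), free(left), free(right)} \ {ball_in(b3,rmB), free(left)} = {ball_in(b2,rmB), free(right)}
  ∪ pre   = {ball_in(b2,rmB), free(right)} ∪ {carry(b3,left), robot_in(rmB)}
          = {ball_in(b2,rmB), carry(b3,left), free(right), robot_in(rmB)}

== RESULT ==
["ball_in(b2,rmB)", "carry(b3,left)", "free(right)", "robot_in(rmB)"]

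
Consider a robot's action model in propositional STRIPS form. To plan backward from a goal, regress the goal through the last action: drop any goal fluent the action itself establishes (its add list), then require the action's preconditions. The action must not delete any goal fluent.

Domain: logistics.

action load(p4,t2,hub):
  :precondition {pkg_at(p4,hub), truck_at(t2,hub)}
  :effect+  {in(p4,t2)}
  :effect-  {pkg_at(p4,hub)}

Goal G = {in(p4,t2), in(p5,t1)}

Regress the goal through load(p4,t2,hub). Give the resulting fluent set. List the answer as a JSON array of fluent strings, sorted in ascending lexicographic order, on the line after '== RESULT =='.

Compute (G \ add) ∪ pre:
  G ∩ del = {}  (empty — regression defined)
  G \ add = {in(p4,t2), in(p5,t1)} \ {in(p4,t2)} = {in(p5,t1)}
  ∪ pre   = {in(p5,t1)} ∪ {pkg_at(p4,hub), truck_at(t2,hub)}
          = {in(p5,t1), pkg_at(p4,hub), truck_at(t2,hub)}

== RESULT ==
["in(p5,t1)", "pkg_at(p4,hub)", "truck_at(t2,hub)"]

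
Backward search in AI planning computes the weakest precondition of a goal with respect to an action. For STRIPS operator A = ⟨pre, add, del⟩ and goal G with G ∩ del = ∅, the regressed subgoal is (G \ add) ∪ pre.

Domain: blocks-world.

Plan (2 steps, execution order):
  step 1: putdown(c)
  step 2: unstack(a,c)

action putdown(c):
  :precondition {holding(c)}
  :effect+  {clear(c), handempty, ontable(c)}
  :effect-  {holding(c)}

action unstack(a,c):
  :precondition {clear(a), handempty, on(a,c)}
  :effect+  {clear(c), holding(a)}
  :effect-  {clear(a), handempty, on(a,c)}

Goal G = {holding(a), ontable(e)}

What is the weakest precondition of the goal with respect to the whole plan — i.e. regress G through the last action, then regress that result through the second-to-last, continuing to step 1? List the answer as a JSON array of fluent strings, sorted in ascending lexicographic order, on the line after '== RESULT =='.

Work backward from the goal:
  through step 2 (unstack(a,c)): drop {holding(a)}, keep {ontable(e)}, require {clear(a), handempty, on(a,c)}
    → {clear(a), handempty, on(a,c), ontable(e)}
  through step 1 (putdown(c)): drop {handempty}, keep {clear(a), on(a,c), ontable(e)}, require {holding(c)}
    → {clear(a), holding(c), on(a,c), ontable(e)}

== RESULT ==
["clear(a)", "holding(c)", "on(a,c)", "ontable(e)"]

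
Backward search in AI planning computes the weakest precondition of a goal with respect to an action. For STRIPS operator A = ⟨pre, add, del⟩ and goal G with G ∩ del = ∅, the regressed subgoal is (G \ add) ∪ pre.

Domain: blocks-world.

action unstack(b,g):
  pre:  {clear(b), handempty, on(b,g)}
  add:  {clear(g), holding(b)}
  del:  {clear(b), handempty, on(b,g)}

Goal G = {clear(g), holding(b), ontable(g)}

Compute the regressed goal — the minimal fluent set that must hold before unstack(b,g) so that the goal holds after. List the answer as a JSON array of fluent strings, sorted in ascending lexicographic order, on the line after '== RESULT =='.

Compute (G \ add) ∪ pre:
  G ∩ del = {}  (empty — regression defined)
  G \ add = {clear(g), holding(b), ontable(g)} \ {clear(g), holding(b)} = {ontable(g)}
  ∪ pre   = {ontable(g)} ∪ {clear(b), handempty, on(b,g)}
          = {clear(b), handempty, on(b,g), ontable(g)}

== RESULT ==
["clear(b)", "handempty", "on(b,g)", "ontable(g)"]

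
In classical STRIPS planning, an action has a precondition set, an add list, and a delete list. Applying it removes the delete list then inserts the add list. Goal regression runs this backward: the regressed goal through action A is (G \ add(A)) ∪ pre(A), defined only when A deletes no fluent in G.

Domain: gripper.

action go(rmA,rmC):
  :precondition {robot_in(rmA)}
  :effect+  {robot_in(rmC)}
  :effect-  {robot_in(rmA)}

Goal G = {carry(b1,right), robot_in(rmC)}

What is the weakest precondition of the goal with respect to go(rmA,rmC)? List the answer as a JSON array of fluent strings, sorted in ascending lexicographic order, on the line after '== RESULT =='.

Regress:
  G ∩ del = {}  (empty — regression defined)
  G \ add = {carry(b1,right), robot_in(rmC)} \ {robot_in(rmC)} = {carry(b1,right)}
  ∪ pre   = {carry(b1,right)} ∪ {robot_in(rmA)}
          = {carry(b1,right), robot_in(rmA)}

== RESULT ==
["carry(b1,right)", "robot_in(rmA)"]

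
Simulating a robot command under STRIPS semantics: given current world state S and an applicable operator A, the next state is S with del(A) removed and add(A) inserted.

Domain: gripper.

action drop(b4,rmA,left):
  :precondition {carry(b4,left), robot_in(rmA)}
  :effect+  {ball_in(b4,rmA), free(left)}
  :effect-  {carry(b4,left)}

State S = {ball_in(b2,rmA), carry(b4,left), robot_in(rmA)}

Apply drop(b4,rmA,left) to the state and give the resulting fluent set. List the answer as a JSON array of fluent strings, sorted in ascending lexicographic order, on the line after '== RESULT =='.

Progress:
  pre ⊆ S: {carry(b4,left), robot_in(rmA)} ⊆ S  — applicable
  S \ del = {ball_in(b2,rmA), robot_in(rmA)}
  ∪ add   = {ball_in(b2,rmA), ball_in(b4,rmA), free(left), robot_in(rmA)}

== RESULT ==
["ball_in(b2,rmA)", "ball_in(b4,rmA)", "free(left)", "robot_in(rmA)"]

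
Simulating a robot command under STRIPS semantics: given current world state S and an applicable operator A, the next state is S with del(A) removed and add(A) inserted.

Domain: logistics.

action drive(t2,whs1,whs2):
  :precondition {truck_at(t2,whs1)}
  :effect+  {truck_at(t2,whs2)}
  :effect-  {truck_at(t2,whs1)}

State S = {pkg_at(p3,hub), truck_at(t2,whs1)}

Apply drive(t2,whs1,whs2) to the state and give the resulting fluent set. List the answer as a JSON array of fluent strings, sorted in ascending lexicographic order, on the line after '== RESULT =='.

Compute (S \ del) ∪ add:
  pre ⊆ S: {truck_at(t2,whs1)} ⊆ S  — applicable
  S \ del = {pkg_at(p3,hub)}
  ∪ add   = {pkg_at(p3,hub), truck_at(t2,whs2)}

== RESULT ==
["pkg_at(p3,hub)", "truck_at(t2,whs2)"]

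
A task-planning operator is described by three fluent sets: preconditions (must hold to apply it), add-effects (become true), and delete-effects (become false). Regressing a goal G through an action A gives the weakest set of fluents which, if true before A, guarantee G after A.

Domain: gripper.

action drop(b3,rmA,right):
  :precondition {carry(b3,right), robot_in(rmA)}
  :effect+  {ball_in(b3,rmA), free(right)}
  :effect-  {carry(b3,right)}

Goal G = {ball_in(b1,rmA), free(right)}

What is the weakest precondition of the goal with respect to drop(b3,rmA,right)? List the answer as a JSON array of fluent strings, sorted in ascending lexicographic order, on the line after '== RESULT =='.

Regress:
  G ∩ del = {}  (empty — regression defined)
  G \ add = {ball_in(b1,rmA), free(right)} \ {ball_in(b3,rmA), free(right)} = {ball_in(b1,rmA)}
  ∪ pre   = {ball_in(b1,rmA)} ∪ {carry(b3,right), robot_in(rmA)}
          = {ball_in(b1,rmA), carry(b3,right), robot_in(rmA)}

== RESULT ==
["ball_in(b1,rmA)", "carry(b3,right)", "robot_in(rmA)"]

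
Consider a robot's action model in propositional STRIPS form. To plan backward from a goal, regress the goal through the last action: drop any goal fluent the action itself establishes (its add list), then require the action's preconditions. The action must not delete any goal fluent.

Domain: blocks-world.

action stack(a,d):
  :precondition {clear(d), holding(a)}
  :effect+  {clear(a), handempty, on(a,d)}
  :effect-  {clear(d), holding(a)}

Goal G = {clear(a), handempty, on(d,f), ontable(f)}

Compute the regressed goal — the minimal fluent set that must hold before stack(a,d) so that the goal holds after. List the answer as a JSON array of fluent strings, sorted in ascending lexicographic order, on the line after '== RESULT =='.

Regress:
  G ∩ del = {}  (empty — regression defined)
  G \ add = {clear(a), handempty, on(d,f), ontable(f)} \ {clear(a), handempty, on(a,d)} = {on(d,f), ontable(f)}
  ∪ pre   = {on(d,f), ontable(f)} ∪ {clear(d), holding(a)}
          = {clear(d), holding(a), on(d,f), ontable(f)}

== RESULT ==
["clear(d)", "holding(a)", "on(d,f)", "ontable(f)"]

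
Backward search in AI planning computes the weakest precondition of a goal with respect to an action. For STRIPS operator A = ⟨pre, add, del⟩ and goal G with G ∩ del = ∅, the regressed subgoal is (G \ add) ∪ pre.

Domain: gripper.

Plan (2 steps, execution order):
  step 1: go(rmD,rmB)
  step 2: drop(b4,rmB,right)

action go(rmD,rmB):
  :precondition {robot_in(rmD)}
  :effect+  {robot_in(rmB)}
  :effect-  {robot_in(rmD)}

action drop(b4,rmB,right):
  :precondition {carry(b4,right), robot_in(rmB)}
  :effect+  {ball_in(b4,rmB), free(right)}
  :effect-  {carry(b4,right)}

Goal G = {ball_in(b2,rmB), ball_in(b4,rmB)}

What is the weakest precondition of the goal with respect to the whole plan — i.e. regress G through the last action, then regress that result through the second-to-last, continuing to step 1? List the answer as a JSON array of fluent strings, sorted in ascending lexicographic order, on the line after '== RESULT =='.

Regress step by step:
  through step 2 (drop(b4,rmB,right)): drop {ball_in(b4,rmB)}, keep {ball_in(b2,rmB)}, require {carry(b4,right), robot_in(rmB)}
    → {ball_in(b2,rmB), carry(b4,right), robot_in(rmB)}
  through step 1 (go(rmD,rmB)): drop {robot_in(rmB)}, keep {ball_in(b2,rmB), carry(b4,right)}, require {robot_in(rmD)}
    → {ball_in(b2,rmB), carry(b4,right), robot_in(rmD)}

== RESULT ==
["ball_in(b2,rmB)", "carry(b4,right)", "robot_in(rmD)"]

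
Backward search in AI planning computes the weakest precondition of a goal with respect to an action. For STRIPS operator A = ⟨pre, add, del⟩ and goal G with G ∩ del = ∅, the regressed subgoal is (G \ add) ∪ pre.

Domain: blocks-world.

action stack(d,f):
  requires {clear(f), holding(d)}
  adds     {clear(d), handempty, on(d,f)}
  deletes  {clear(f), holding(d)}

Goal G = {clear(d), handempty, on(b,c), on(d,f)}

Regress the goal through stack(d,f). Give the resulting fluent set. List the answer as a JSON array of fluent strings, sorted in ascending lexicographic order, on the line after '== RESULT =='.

Regress:
  G ∩ del = {}  (empty — regression defined)
  G \ add = {clear(d), handempty, on(b,c), on(d,f)} \ {clear(d), handempty, on(d,f)} = {on(b,c)}
  ∪ pre   = {on(b,c)} ∪ {clear(f), holding(d)}
          = {clear(f), holding(d), on(b,c)}

== RESULT ==
["clear(f)", "holding(d)", "on(b,c)"]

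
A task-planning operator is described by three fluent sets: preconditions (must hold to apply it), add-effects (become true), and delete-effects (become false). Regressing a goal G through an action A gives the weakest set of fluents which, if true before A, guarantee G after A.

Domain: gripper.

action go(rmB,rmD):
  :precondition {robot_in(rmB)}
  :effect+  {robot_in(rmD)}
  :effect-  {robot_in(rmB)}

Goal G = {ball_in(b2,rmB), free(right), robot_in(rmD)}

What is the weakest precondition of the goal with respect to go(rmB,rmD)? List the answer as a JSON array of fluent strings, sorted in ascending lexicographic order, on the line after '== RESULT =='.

Compute (G \ add) ∪ pre:
  G ∩ del = {}  (empty — regression defined)
  G \ add = {ball_in(b2,rmB), free(right), robot_in(rmD)} \ {robot_in(rmD)} = {ball_in(b2,rmB), free(right)}
  ∪ pre   = {ball_in(b2,rmB), free(right)} ∪ {robot_in(rmB)}
          = {ball_in(b2,rmB), free(right), robot_in(rmB)}

== RESULT ==
["ball_in(b2,rmB)", "free(right)", "robot_in(rmB)"]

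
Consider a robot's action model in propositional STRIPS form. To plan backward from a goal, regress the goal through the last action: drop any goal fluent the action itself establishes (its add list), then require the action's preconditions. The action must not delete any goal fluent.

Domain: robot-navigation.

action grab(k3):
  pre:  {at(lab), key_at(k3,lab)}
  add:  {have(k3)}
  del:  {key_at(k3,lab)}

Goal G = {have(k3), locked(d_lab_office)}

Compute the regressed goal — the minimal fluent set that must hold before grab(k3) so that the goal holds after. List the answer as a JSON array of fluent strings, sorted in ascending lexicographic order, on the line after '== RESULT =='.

Regress:
  G ∩ del = {}  (empty — regression defined)
  G \ add = {have(k3), locked(d_lab_office)} \ {have(k3)} = {locked(d_lab_office)}
  ∪ pre   = {locked(d_lab_office)} ∪ {at(lab), key_at(k3,lab)}
          = {at(lab), key_at(k3,lab), locked(d_lab_office)}

== RESULT ==
["at(lab)", "key_at(k3,lab)", "locked(d_lab_office)"]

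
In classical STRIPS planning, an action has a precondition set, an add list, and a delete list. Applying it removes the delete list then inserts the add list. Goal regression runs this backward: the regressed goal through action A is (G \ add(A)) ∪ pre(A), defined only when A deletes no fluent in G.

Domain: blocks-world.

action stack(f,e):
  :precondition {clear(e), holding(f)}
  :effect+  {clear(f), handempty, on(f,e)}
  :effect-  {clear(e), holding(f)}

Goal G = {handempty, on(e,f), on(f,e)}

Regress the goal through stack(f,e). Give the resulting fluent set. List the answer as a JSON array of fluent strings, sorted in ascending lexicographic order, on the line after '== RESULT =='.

Regress:
  G ∩ del = {}  (empty — regression defined)
  G \ add = {handempty, on(e,f), on(f,e)} \ {clear(f), handempty, on(f,e)} = {on(e,f)}
  ∪ pre   = {on(e,f)} ∪ {clear(e), holding(f)}
          = {clear(e), holding(f), on(e,f)}

== RESULT ==
["clear(e)", "holding(f)", "on(e,f)"]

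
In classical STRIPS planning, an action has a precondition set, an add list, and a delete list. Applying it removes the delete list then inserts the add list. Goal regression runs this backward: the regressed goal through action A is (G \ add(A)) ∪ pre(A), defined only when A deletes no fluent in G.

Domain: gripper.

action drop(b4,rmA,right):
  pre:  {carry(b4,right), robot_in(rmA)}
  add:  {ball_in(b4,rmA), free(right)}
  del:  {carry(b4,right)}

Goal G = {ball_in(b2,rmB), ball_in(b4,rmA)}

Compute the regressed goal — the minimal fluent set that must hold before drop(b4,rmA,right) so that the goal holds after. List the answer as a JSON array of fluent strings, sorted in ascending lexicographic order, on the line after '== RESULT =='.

Regress:
  G ∩ del = {}  (empty — regression defined)
  G \ add = {ball_in(b2,rmB), ball_in(b4,rmA)} \ {ball_in(b4,rmA), free(right)} = {ball_in(b2,rmB)}
  ∪ pre   = {ball_in(b2,rmB)} ∪ {carry(b4,right), robot_in(rmA)}
          = {ball_in(b2,rmB), carry(b4,right), robot_in(rmA)}

== RESULT ==
["ball_in(b2,rmB)", "carry(b4,right)", "robot_in(rmA)"]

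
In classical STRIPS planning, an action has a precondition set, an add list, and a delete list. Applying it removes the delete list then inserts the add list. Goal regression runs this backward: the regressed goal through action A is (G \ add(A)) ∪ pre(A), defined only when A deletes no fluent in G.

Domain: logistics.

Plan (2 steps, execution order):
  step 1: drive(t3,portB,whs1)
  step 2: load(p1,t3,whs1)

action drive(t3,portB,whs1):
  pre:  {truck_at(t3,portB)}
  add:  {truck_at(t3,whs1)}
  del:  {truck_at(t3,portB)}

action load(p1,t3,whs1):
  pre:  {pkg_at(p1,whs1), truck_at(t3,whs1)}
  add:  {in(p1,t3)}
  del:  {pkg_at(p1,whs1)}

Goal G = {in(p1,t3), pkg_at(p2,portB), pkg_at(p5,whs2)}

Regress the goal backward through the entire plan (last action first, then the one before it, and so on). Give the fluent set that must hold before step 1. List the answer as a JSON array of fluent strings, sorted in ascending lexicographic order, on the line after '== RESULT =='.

Regress step by step:
  through step 2 (load(p1,t3,whs1)): drop {in(p1,t3)}, keep {pkg_at(p2,portB), pkg_at(p5,whs2)}, require {pkg_at(p1,whs1), truck_at(t3,whs1)}
    → {pkg_at(p1,whs1), pkg_at(p2,portB), pkg_at(p5,whs2), truck_at(t3,whs1)}
  through step 1 (drive(t3,portB,whs1)): drop {truck_at(t3,whs1)}, keep {pkg_at(p1,whs1), pkg_at(p2,portB), pkg_at(p5,whs2)}, require {truck_at(t3,portB)}
    → {pkg_at(p1,whs1), pkg_at(p2,portB), pkg_at(p5,whs2), truck_at(t3,portB)}

== RESULT ==
["pkg_at(p1,whs1)", "pkg_at(p2,portB)", "pkg_at(p5,whs2)", "truck_at(t3,portB)"]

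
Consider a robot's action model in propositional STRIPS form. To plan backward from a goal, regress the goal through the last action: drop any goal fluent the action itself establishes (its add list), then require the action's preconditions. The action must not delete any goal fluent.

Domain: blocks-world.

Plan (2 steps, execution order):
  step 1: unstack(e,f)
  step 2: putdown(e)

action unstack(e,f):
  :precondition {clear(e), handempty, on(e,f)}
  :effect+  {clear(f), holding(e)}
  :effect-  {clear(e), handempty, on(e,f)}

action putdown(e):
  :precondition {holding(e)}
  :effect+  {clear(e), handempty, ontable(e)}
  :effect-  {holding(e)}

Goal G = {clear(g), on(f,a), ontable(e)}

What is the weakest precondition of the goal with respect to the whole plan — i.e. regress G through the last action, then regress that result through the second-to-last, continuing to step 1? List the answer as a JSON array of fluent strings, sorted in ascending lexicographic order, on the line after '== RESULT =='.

Work backward from the goal:
  through step 2 (putdown(e)): drop {ontable(e)}, keep {clear(g), on(f,a)}, require {holding(e)}
    → {clear(g), holding(e), on(f,a)}
  through step 1 (unstack(e,f)): drop {holding(e)}, keep {clear(g), on(f,a)}, require {clear(e), handempty, on(e,f)}
    → {clear(e), clear(g), handempty, on(e,f), on(f,a)}

== RESULT ==
["clear(e)", "clear(g)", "handempty", "on(e,f)", "on(f,a)"]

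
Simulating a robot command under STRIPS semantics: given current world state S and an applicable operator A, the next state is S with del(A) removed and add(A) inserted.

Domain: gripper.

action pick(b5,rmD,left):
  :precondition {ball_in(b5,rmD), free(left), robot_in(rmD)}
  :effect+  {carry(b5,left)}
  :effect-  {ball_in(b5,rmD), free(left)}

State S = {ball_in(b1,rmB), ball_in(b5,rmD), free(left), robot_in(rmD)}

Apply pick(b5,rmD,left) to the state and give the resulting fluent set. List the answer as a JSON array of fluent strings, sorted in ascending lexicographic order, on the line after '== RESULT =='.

Compute (S \ del) ∪ add:
  pre ⊆ S: {ball_in(b5,rmD), free(left), robot_in(rmD)} ⊆ S  — applicable
  S \ del = {ball_in(b1,rmB), robot_in(rmD)}
  ∪ add   = {ball_in(b1,rmB), carry(b5,left), robot_in(rmD)}

== RESULT ==
["ball_in(b1,rmB)", "carry(b5,left)", "robot_in(rmD)"]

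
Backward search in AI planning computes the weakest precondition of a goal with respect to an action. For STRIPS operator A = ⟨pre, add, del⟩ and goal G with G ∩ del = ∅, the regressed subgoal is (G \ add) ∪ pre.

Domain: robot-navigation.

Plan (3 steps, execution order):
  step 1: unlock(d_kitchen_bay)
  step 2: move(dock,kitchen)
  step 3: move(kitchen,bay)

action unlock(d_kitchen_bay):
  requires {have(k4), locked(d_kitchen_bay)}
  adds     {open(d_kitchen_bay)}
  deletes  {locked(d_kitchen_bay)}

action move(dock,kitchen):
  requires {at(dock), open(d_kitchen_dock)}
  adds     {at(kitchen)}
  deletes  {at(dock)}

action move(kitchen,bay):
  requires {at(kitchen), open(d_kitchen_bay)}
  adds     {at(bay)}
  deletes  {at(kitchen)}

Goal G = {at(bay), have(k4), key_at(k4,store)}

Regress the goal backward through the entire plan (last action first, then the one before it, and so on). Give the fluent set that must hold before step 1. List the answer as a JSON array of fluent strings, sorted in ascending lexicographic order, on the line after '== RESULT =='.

Work backward from the goal:
  through step 3 (move(kitchen,bay)): drop {at(bay)}, keep {have(k4), key_at(k4,store)}, require {at(kitchen), open(d_kitchen_bay)}
    → {at(kitchen), have(k4), key_at(k4,store), open(d_kitchen_bay)}
  through step 2 (move(dock,kitchen)): drop {at(kitchen)}, keep {have(k4), key_at(k4,store), open(d_kitchen_bay)}, require {at(dock), open(d_kitchen_dock)}
    → {at(dock), have(k4), key_at(k4,store), open(d_kitchen_bay), open(d_kitchen_dock)}
  through step 1 (unlock(d_kitchen_bay)): drop {open(d_kitchen_bay)}, keep {at(dock), have(k4), key_at(k4,store), open(d_kitchen_dock)}, require {have(k4), locked(d_kitchen_bay)}
    → {at(dock), have(k4), key_at(k4,store), locked(d_kitchen_bay), open(d_kitchen_dock)}

== RESULT ==
["at(dock)", "have(k4)", "key_at(k4,store)", "locked(d_kitchen_bay)", "open(d_kitchen_dock)"]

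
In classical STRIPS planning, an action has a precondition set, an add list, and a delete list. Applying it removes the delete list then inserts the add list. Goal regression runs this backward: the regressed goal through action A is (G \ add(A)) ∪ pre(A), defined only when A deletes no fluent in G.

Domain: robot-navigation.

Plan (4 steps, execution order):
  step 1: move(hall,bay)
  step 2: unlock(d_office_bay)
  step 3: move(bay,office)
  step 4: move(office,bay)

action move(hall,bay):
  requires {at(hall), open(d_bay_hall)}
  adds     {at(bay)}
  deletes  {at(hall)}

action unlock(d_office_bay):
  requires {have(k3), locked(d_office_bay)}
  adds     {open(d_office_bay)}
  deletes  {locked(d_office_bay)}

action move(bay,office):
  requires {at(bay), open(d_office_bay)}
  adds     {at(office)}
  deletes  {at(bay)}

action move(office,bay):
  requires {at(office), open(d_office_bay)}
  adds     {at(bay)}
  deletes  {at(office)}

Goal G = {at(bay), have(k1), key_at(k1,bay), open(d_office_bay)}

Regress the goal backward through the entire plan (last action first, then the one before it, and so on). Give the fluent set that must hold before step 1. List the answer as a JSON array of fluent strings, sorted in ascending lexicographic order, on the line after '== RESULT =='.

Regress step by step:
  through step 4 (move(office,bay)): drop {at(bay)}, keep {have(k1), key_at(k1,bay), open(d_office_bay)}, require {at(office), open(d_office_bay)}
    → {at(office), have(k1), key_at(k1,bay), open(d_office_bay)}
  through step 3 (move(bay,office)): drop {at(office)}, keep {have(k1), key_at(k1,bay), open(d_office_bay)}, require {at(bay), open(d_office_bay)}
    → {at(bay), have(k1), key_at(k1,bay), open(d_office_bay)}
  through step 2 (unlock(d_office_bay)): drop {open(d_office_bay)}, keep {at(bay), have(k1), key_at(k1,bay)}, require {have(k3), locked(d_office_bay)}
    → {at(bay), have(k1), have(k3), key_at(k1,bay), locked(d_office_bay)}
  through step 1 (move(hall,bay)): drop {at(bay)}, keep {have(k1), have(k3), key_at(k1,bay), locked(d_office_bay)}, require {at(hall), open(d_bay_hall)}
    → {at(hall), have(k1), have(k3), key_at(k1,bay), locked(d_office_bay), open(d_bay_hall)}

== RESULT ==
["at(hall)", "have(k1)", "have(k3)", "key_at(k1,bay)", "locked(d_office_bay)", "open(d_bay_hall)"]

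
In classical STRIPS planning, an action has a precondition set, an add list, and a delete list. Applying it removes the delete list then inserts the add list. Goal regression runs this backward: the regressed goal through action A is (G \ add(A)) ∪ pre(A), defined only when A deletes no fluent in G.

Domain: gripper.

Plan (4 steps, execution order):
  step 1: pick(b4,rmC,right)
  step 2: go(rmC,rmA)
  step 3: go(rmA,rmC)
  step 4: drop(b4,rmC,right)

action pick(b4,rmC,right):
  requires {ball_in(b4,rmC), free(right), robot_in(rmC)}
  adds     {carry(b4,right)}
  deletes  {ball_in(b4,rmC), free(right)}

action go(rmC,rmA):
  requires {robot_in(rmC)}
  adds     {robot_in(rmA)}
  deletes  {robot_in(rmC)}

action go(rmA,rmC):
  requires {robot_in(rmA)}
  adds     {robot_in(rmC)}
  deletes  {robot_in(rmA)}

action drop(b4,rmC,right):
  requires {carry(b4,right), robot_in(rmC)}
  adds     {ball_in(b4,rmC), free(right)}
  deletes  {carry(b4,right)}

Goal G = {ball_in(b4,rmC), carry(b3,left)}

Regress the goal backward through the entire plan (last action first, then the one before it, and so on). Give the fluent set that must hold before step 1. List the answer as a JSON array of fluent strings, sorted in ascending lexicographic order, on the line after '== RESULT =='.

Regress step by step:
  through step 4 (drop(b4,rmC,right)): drop {ball_in(b4,rmC)}, keep {carry(b3,left)}, require {carry(b4,right), robot_in(rmC)}
    → {carry(b3,left), carry(b4,right), robot_in(rmC)}
  through step 3 (go(rmA,rmC)): drop {robot_in(rmC)}, keep {carry(b3,left), carry(b4,right)}, require {robot_in(rmA)}
    → {carry(b3,left), carry(b4,right), robot_in(rmA)}
  through step 2 (go(rmC,rmA)): drop {robot_in(rmA)}, keep {carry(b3,left), carry(b4,right)}, require {robot_in(rmC)}
    → {carry(b3,left), carry(b4,right), robot_in(rmC)}
  through step 1 (pick(b4,rmC,right)): drop {carry(b4,right)}, keep {carry(b3,left), robot_in(rmC)}, require {ball_in(b4,rmC), free(right), robot_in(rmC)}
    → {ball_in(b4,rmC), carry(b3,left), free(right), robot_in(rmC)}

== RESULT ==
["ball_in(b4,rmC)", "carry(b3,left)", "free(right)", "robot_in(rmC)"]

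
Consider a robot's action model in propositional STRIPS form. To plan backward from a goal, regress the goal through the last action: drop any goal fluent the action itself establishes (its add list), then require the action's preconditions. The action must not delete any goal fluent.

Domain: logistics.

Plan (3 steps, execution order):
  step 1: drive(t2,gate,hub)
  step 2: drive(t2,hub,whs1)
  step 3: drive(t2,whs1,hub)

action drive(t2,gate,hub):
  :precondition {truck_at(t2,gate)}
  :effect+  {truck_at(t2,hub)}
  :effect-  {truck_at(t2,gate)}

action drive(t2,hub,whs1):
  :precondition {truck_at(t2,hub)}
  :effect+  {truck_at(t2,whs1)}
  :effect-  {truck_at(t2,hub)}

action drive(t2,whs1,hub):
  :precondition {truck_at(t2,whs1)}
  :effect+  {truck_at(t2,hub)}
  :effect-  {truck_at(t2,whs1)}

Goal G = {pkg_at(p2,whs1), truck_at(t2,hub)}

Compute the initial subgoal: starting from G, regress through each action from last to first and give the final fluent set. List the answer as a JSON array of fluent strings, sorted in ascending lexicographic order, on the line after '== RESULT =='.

Work backward from the goal:
  through step 3 (drive(t2,whs1,hub)): drop {truck_at(t2,hub)}, keep {pkg_at(p2,whs1)}, require {truck_at(t2,whs1)}
    → {pkg_at(p2,whs1), truck_at(t2,whs1)}
  through step 2 (drive(t2,hub,whs1)): drop {truck_at(t2,whs1)}, keep {pkg_at(p2,whs1)}, require {truck_at(t2,hub)}
    → {pkg_at(p2,whs1), truck_at(t2,hub)}
  through step 1 (drive(t2,gate,hub)): drop {truck_at(t2,hub)}, keep {pkg_at(p2,whs1)}, require {truck_at(t2,gate)}
    → {pkg_at(p2,whs1), truck_at(t2,gate)}

== RESULT ==
["pkg_at(p2,whs1)", "truck_at(t2,gate)"]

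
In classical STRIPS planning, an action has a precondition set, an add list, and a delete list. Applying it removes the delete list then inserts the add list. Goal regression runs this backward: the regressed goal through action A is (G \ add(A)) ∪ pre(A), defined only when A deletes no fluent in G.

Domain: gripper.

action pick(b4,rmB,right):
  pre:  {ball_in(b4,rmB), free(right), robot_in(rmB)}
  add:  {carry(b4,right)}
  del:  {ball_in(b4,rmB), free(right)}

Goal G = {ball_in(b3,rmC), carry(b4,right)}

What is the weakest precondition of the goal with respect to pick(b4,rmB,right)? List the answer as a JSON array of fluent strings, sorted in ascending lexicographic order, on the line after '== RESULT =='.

Regress:
  G ∩ del = {}  (empty — regression defined)
  G \ add = {ball_in(b3,rmC), carry(b4,right)} \ {carry(b4,right)} = {ball_in(b3,rmC)}
  ∪ pre   = {ball_in(b3,rmC)} ∪ {ball_in(b4,rmB), free(right), robot_in(rmB)}
          = {ball_in(b3,rmC), ball_in(b4,rmB), free(right), robot_in(rmB)}

== RESULT ==
["ball_in(b3,rmC)", "ball_in(b4,rmB)", "free(right)", "robot_in(rmB)"]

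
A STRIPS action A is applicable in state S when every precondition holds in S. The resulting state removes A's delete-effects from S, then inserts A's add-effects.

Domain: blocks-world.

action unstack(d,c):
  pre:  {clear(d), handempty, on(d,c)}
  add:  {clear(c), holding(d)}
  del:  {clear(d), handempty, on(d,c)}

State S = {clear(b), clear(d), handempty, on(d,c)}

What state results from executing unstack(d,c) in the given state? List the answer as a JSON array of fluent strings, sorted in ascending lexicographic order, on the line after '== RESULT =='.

Progress:
  pre ⊆ S: {clear(d), handempty, on(d,c)} ⊆ S  — applicable
  S \ del = {clear(b)}
  ∪ add   = {clear(b), clear(c), holding(d)}

== RESULT ==
["clear(b)", "clear(c)", "holding(d)"]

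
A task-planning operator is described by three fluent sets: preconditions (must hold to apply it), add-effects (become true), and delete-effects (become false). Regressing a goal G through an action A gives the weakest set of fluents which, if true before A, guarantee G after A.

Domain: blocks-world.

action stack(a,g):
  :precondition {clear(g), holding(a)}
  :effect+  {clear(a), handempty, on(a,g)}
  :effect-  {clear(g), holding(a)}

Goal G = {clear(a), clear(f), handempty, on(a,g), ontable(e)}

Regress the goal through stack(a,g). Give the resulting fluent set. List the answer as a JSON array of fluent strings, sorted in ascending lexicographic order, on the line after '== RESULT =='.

Compute (G \ add) ∪ pre:
  G ∩ del = {}  (empty — regression defined)
  G \ add = {clear(a), clear(f), handempty, on(a,g), ontable(e)} \ {clear(a), handempty, on(a,g)} = {clear(f), ontable(e)}
  ∪ pre   = {clear(f), ontable(e)} ∪ {clear(g), holding(a)}
          = {clear(f), clear(g), holding(a), ontable(e)}

== RESULT ==
["clear(f)", "clear(g)", "holding(a)", "ontable(e)"]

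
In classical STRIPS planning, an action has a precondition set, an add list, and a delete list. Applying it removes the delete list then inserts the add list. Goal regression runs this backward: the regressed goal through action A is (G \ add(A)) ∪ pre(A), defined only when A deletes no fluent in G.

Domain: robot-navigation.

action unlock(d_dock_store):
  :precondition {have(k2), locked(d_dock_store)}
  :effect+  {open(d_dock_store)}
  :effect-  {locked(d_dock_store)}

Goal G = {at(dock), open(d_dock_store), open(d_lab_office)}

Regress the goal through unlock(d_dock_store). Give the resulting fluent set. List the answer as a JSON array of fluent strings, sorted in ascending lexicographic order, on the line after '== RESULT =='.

Regress:
  G ∩ del = {}  (empty — regression defined)
  G \ add = {at(dock), open(d_dock_store), open(d_lab_office)} \ {open(d_dock_store)} = {at(dock), open(d_lab_office)}
  ∪ pre   = {at(dock), open(d_lab_office)} ∪ {have(k2), locked(d_dock_store)}
          = {at(dock), have(k2), locked(d_dock_store), open(d_lab_office)}

== RESULT ==
["at(dock)", "have(k2)", "locked(d_dock_store)", "open(d_lab_office)"]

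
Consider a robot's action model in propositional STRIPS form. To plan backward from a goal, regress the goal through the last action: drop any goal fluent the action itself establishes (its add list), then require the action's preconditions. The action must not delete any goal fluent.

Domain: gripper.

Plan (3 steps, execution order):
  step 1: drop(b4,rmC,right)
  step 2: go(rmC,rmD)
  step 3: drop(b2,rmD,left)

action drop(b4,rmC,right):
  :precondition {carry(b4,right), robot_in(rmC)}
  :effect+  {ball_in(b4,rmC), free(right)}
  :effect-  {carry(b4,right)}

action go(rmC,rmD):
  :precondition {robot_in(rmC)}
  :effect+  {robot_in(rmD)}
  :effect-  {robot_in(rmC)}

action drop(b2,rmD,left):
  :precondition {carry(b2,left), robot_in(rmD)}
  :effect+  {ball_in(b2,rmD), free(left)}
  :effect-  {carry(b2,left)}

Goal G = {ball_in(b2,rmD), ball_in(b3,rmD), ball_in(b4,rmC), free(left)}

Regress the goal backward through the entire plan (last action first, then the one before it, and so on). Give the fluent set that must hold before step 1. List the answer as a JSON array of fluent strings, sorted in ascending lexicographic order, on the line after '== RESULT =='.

Regress step by step:
  through step 3 (drop(b2,rmD,left)): drop {ball_in(b2,rmD), free(left)}, keep {ball_in(b3,rmD), ball_in(b4,rmC)}, require {carry(b2,left), robot_in(rmD)}
    → {ball_in(b3,rmD), ball_in(b4,rmC), carry(b2,left), robot_in(rmD)}
  through step 2 (go(rmC,rmD)): drop {robot_in(rmD)}, keep {ball_in(b3,rmD), ball_in(b4,rmC), carry(b2,left)}, require {robot_in(rmC)}
    → {ball_in(b3,rmD), ball_in(b4,rmC), carry(b2,left), robot_in(rmC)}
  through step 1 (drop(b4,rmC,right)): drop {ball_in(b4,rmC)}, keep {ball_in(b3,rmD), carry(b2,left), robot_in(rmC)}, require {carry(b4,right), robot_in(rmC)}
    → {ball_in(b3,rmD), carry(b2,left), carry(b4,right), robot_in(rmC)}

== RESULT ==
["ball_in(b3,rmD)", "carry(b2,left)", "carry(b4,right)", "robot_in(rmC)"]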